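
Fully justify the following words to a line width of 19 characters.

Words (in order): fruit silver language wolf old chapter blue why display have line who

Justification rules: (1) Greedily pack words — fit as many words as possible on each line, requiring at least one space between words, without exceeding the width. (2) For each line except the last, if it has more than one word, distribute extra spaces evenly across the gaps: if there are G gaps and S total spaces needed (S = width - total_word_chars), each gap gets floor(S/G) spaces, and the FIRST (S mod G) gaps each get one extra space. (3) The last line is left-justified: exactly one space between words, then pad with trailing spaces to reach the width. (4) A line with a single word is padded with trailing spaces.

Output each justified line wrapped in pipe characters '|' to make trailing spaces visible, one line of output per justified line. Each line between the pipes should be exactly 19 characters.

Line 1: ['fruit', 'silver'] (min_width=12, slack=7)
Line 2: ['language', 'wolf', 'old'] (min_width=17, slack=2)
Line 3: ['chapter', 'blue', 'why'] (min_width=16, slack=3)
Line 4: ['display', 'have', 'line'] (min_width=17, slack=2)
Line 5: ['who'] (min_width=3, slack=16)

Answer: |fruit        silver|
|language  wolf  old|
|chapter   blue  why|
|display  have  line|
|who                |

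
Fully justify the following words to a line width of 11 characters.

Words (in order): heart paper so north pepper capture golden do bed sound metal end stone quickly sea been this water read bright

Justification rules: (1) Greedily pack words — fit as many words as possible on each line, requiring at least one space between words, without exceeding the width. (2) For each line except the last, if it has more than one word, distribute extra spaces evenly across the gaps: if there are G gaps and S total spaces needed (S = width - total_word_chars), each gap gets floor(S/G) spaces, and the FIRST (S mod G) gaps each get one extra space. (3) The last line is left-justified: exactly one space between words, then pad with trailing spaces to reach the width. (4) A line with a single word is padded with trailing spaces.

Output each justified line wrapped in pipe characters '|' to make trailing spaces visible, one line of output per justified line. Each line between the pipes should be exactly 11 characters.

Answer: |heart paper|
|so    north|
|pepper     |
|capture    |
|golden   do|
|bed   sound|
|metal   end|
|stone      |
|quickly sea|
|been   this|
|water  read|
|bright     |

Derivation:
Line 1: ['heart', 'paper'] (min_width=11, slack=0)
Line 2: ['so', 'north'] (min_width=8, slack=3)
Line 3: ['pepper'] (min_width=6, slack=5)
Line 4: ['capture'] (min_width=7, slack=4)
Line 5: ['golden', 'do'] (min_width=9, slack=2)
Line 6: ['bed', 'sound'] (min_width=9, slack=2)
Line 7: ['metal', 'end'] (min_width=9, slack=2)
Line 8: ['stone'] (min_width=5, slack=6)
Line 9: ['quickly', 'sea'] (min_width=11, slack=0)
Line 10: ['been', 'this'] (min_width=9, slack=2)
Line 11: ['water', 'read'] (min_width=10, slack=1)
Line 12: ['bright'] (min_width=6, slack=5)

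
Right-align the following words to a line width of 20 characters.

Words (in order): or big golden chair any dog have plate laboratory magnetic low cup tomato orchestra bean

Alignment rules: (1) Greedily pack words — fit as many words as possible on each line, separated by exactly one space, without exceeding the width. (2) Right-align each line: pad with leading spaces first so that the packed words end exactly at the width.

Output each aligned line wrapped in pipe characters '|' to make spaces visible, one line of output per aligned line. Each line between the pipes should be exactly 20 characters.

Answer: | or big golden chair|
|  any dog have plate|
| laboratory magnetic|
|      low cup tomato|
|      orchestra bean|

Derivation:
Line 1: ['or', 'big', 'golden', 'chair'] (min_width=19, slack=1)
Line 2: ['any', 'dog', 'have', 'plate'] (min_width=18, slack=2)
Line 3: ['laboratory', 'magnetic'] (min_width=19, slack=1)
Line 4: ['low', 'cup', 'tomato'] (min_width=14, slack=6)
Line 5: ['orchestra', 'bean'] (min_width=14, slack=6)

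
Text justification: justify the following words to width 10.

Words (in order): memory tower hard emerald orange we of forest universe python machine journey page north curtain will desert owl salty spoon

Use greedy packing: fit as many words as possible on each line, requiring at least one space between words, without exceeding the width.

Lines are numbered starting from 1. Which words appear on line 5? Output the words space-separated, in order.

Answer: of forest

Derivation:
Line 1: ['memory'] (min_width=6, slack=4)
Line 2: ['tower', 'hard'] (min_width=10, slack=0)
Line 3: ['emerald'] (min_width=7, slack=3)
Line 4: ['orange', 'we'] (min_width=9, slack=1)
Line 5: ['of', 'forest'] (min_width=9, slack=1)
Line 6: ['universe'] (min_width=8, slack=2)
Line 7: ['python'] (min_width=6, slack=4)
Line 8: ['machine'] (min_width=7, slack=3)
Line 9: ['journey'] (min_width=7, slack=3)
Line 10: ['page', 'north'] (min_width=10, slack=0)
Line 11: ['curtain'] (min_width=7, slack=3)
Line 12: ['will'] (min_width=4, slack=6)
Line 13: ['desert', 'owl'] (min_width=10, slack=0)
Line 14: ['salty'] (min_width=5, slack=5)
Line 15: ['spoon'] (min_width=5, slack=5)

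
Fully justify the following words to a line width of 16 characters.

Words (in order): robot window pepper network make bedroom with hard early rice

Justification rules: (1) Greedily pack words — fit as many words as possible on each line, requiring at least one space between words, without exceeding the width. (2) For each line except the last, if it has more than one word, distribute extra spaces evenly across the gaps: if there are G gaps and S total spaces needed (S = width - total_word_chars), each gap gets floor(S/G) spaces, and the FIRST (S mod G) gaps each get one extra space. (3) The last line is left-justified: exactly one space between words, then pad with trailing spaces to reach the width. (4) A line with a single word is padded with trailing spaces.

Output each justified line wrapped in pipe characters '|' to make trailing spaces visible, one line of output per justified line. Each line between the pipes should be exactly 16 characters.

Line 1: ['robot', 'window'] (min_width=12, slack=4)
Line 2: ['pepper', 'network'] (min_width=14, slack=2)
Line 3: ['make', 'bedroom'] (min_width=12, slack=4)
Line 4: ['with', 'hard', 'early'] (min_width=15, slack=1)
Line 5: ['rice'] (min_width=4, slack=12)

Answer: |robot     window|
|pepper   network|
|make     bedroom|
|with  hard early|
|rice            |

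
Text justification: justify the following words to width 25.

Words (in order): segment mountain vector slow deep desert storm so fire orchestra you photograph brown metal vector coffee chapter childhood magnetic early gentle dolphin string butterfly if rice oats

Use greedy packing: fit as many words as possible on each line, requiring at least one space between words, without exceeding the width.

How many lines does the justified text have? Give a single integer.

Answer: 8

Derivation:
Line 1: ['segment', 'mountain', 'vector'] (min_width=23, slack=2)
Line 2: ['slow', 'deep', 'desert', 'storm', 'so'] (min_width=25, slack=0)
Line 3: ['fire', 'orchestra', 'you'] (min_width=18, slack=7)
Line 4: ['photograph', 'brown', 'metal'] (min_width=22, slack=3)
Line 5: ['vector', 'coffee', 'chapter'] (min_width=21, slack=4)
Line 6: ['childhood', 'magnetic', 'early'] (min_width=24, slack=1)
Line 7: ['gentle', 'dolphin', 'string'] (min_width=21, slack=4)
Line 8: ['butterfly', 'if', 'rice', 'oats'] (min_width=22, slack=3)
Total lines: 8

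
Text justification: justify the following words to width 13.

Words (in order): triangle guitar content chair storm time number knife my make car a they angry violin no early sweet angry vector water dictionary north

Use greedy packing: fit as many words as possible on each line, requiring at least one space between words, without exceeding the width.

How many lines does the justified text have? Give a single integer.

Line 1: ['triangle'] (min_width=8, slack=5)
Line 2: ['guitar'] (min_width=6, slack=7)
Line 3: ['content', 'chair'] (min_width=13, slack=0)
Line 4: ['storm', 'time'] (min_width=10, slack=3)
Line 5: ['number', 'knife'] (min_width=12, slack=1)
Line 6: ['my', 'make', 'car', 'a'] (min_width=13, slack=0)
Line 7: ['they', 'angry'] (min_width=10, slack=3)
Line 8: ['violin', 'no'] (min_width=9, slack=4)
Line 9: ['early', 'sweet'] (min_width=11, slack=2)
Line 10: ['angry', 'vector'] (min_width=12, slack=1)
Line 11: ['water'] (min_width=5, slack=8)
Line 12: ['dictionary'] (min_width=10, slack=3)
Line 13: ['north'] (min_width=5, slack=8)
Total lines: 13

Answer: 13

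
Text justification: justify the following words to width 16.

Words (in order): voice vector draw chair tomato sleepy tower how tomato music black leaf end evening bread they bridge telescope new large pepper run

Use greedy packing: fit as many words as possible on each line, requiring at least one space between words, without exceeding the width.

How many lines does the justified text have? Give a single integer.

Answer: 10

Derivation:
Line 1: ['voice', 'vector'] (min_width=12, slack=4)
Line 2: ['draw', 'chair'] (min_width=10, slack=6)
Line 3: ['tomato', 'sleepy'] (min_width=13, slack=3)
Line 4: ['tower', 'how', 'tomato'] (min_width=16, slack=0)
Line 5: ['music', 'black', 'leaf'] (min_width=16, slack=0)
Line 6: ['end', 'evening'] (min_width=11, slack=5)
Line 7: ['bread', 'they'] (min_width=10, slack=6)
Line 8: ['bridge', 'telescope'] (min_width=16, slack=0)
Line 9: ['new', 'large', 'pepper'] (min_width=16, slack=0)
Line 10: ['run'] (min_width=3, slack=13)
Total lines: 10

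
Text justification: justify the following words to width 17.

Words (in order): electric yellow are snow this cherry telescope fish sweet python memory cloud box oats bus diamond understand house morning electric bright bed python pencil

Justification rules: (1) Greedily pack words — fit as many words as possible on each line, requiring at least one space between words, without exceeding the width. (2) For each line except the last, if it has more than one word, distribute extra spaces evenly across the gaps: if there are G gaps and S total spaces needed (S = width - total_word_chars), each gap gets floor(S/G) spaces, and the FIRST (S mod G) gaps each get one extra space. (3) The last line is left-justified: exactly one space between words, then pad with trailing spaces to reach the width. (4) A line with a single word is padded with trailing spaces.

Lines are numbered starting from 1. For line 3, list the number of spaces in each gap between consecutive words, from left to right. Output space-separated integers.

Answer: 2

Derivation:
Line 1: ['electric', 'yellow'] (min_width=15, slack=2)
Line 2: ['are', 'snow', 'this'] (min_width=13, slack=4)
Line 3: ['cherry', 'telescope'] (min_width=16, slack=1)
Line 4: ['fish', 'sweet', 'python'] (min_width=17, slack=0)
Line 5: ['memory', 'cloud', 'box'] (min_width=16, slack=1)
Line 6: ['oats', 'bus', 'diamond'] (min_width=16, slack=1)
Line 7: ['understand', 'house'] (min_width=16, slack=1)
Line 8: ['morning', 'electric'] (min_width=16, slack=1)
Line 9: ['bright', 'bed', 'python'] (min_width=17, slack=0)
Line 10: ['pencil'] (min_width=6, slack=11)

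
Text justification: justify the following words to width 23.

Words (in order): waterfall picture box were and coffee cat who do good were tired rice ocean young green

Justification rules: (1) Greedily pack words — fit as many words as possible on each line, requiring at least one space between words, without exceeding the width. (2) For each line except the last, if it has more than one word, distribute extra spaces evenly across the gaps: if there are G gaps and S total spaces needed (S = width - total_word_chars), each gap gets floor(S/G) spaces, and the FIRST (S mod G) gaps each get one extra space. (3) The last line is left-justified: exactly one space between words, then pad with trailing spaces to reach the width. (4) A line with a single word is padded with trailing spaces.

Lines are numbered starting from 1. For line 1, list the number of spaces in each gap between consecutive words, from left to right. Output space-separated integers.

Answer: 2 2

Derivation:
Line 1: ['waterfall', 'picture', 'box'] (min_width=21, slack=2)
Line 2: ['were', 'and', 'coffee', 'cat', 'who'] (min_width=23, slack=0)
Line 3: ['do', 'good', 'were', 'tired', 'rice'] (min_width=23, slack=0)
Line 4: ['ocean', 'young', 'green'] (min_width=17, slack=6)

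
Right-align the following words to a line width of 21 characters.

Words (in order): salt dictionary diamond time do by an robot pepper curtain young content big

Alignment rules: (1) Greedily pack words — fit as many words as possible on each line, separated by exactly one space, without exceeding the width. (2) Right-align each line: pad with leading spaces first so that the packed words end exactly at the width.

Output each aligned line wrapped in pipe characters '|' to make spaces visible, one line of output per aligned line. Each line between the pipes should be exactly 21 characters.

Line 1: ['salt', 'dictionary'] (min_width=15, slack=6)
Line 2: ['diamond', 'time', 'do', 'by', 'an'] (min_width=21, slack=0)
Line 3: ['robot', 'pepper', 'curtain'] (min_width=20, slack=1)
Line 4: ['young', 'content', 'big'] (min_width=17, slack=4)

Answer: |      salt dictionary|
|diamond time do by an|
| robot pepper curtain|
|    young content big|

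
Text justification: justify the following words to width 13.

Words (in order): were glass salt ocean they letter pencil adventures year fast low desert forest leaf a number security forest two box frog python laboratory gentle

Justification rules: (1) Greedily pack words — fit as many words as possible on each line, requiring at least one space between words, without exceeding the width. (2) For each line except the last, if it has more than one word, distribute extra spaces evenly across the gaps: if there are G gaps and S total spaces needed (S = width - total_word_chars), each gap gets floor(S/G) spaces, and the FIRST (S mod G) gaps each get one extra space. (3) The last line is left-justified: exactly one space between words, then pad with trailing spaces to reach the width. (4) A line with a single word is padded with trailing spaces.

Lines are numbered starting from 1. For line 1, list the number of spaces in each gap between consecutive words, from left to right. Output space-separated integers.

Line 1: ['were', 'glass'] (min_width=10, slack=3)
Line 2: ['salt', 'ocean'] (min_width=10, slack=3)
Line 3: ['they', 'letter'] (min_width=11, slack=2)
Line 4: ['pencil'] (min_width=6, slack=7)
Line 5: ['adventures'] (min_width=10, slack=3)
Line 6: ['year', 'fast', 'low'] (min_width=13, slack=0)
Line 7: ['desert', 'forest'] (min_width=13, slack=0)
Line 8: ['leaf', 'a', 'number'] (min_width=13, slack=0)
Line 9: ['security'] (min_width=8, slack=5)
Line 10: ['forest', 'two'] (min_width=10, slack=3)
Line 11: ['box', 'frog'] (min_width=8, slack=5)
Line 12: ['python'] (min_width=6, slack=7)
Line 13: ['laboratory'] (min_width=10, slack=3)
Line 14: ['gentle'] (min_width=6, slack=7)

Answer: 4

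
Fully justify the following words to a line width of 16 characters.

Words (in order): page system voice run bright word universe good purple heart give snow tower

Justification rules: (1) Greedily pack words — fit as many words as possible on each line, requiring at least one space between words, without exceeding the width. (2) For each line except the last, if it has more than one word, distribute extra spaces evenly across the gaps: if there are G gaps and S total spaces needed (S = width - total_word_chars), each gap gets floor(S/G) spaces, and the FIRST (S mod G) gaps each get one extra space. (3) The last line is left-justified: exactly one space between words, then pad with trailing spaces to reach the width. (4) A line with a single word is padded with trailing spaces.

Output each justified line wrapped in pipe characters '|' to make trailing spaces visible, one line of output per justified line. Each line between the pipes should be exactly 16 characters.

Line 1: ['page', 'system'] (min_width=11, slack=5)
Line 2: ['voice', 'run', 'bright'] (min_width=16, slack=0)
Line 3: ['word', 'universe'] (min_width=13, slack=3)
Line 4: ['good', 'purple'] (min_width=11, slack=5)
Line 5: ['heart', 'give', 'snow'] (min_width=15, slack=1)
Line 6: ['tower'] (min_width=5, slack=11)

Answer: |page      system|
|voice run bright|
|word    universe|
|good      purple|
|heart  give snow|
|tower           |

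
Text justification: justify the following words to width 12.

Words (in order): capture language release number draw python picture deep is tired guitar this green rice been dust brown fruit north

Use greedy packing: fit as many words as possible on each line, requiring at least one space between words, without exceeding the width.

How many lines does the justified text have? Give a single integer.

Answer: 12

Derivation:
Line 1: ['capture'] (min_width=7, slack=5)
Line 2: ['language'] (min_width=8, slack=4)
Line 3: ['release'] (min_width=7, slack=5)
Line 4: ['number', 'draw'] (min_width=11, slack=1)
Line 5: ['python'] (min_width=6, slack=6)
Line 6: ['picture', 'deep'] (min_width=12, slack=0)
Line 7: ['is', 'tired'] (min_width=8, slack=4)
Line 8: ['guitar', 'this'] (min_width=11, slack=1)
Line 9: ['green', 'rice'] (min_width=10, slack=2)
Line 10: ['been', 'dust'] (min_width=9, slack=3)
Line 11: ['brown', 'fruit'] (min_width=11, slack=1)
Line 12: ['north'] (min_width=5, slack=7)
Total lines: 12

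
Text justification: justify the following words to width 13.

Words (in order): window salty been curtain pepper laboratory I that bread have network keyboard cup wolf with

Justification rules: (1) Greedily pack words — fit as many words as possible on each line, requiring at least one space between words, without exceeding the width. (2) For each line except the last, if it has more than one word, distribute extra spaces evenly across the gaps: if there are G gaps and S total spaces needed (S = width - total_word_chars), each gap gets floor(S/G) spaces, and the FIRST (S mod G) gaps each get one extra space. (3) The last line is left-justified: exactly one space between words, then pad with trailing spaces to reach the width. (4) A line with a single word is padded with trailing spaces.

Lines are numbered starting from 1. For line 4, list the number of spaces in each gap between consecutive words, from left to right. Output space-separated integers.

Answer: 2

Derivation:
Line 1: ['window', 'salty'] (min_width=12, slack=1)
Line 2: ['been', 'curtain'] (min_width=12, slack=1)
Line 3: ['pepper'] (min_width=6, slack=7)
Line 4: ['laboratory', 'I'] (min_width=12, slack=1)
Line 5: ['that', 'bread'] (min_width=10, slack=3)
Line 6: ['have', 'network'] (min_width=12, slack=1)
Line 7: ['keyboard', 'cup'] (min_width=12, slack=1)
Line 8: ['wolf', 'with'] (min_width=9, slack=4)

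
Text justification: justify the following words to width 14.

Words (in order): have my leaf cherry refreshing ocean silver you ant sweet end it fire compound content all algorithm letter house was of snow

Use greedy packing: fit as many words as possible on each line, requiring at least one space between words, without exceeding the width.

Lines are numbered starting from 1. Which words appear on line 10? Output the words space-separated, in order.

Answer: letter house

Derivation:
Line 1: ['have', 'my', 'leaf'] (min_width=12, slack=2)
Line 2: ['cherry'] (min_width=6, slack=8)
Line 3: ['refreshing'] (min_width=10, slack=4)
Line 4: ['ocean', 'silver'] (min_width=12, slack=2)
Line 5: ['you', 'ant', 'sweet'] (min_width=13, slack=1)
Line 6: ['end', 'it', 'fire'] (min_width=11, slack=3)
Line 7: ['compound'] (min_width=8, slack=6)
Line 8: ['content', 'all'] (min_width=11, slack=3)
Line 9: ['algorithm'] (min_width=9, slack=5)
Line 10: ['letter', 'house'] (min_width=12, slack=2)
Line 11: ['was', 'of', 'snow'] (min_width=11, slack=3)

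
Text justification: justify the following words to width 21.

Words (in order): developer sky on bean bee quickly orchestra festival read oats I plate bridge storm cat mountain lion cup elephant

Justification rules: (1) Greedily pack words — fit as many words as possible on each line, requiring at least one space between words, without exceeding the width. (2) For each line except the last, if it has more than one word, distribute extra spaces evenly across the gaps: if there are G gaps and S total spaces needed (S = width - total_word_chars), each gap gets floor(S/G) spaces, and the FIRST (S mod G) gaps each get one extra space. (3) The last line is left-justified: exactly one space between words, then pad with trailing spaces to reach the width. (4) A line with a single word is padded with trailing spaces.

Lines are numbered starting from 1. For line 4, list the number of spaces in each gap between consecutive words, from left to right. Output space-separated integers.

Answer: 3 2

Derivation:
Line 1: ['developer', 'sky', 'on', 'bean'] (min_width=21, slack=0)
Line 2: ['bee', 'quickly', 'orchestra'] (min_width=21, slack=0)
Line 3: ['festival', 'read', 'oats', 'I'] (min_width=20, slack=1)
Line 4: ['plate', 'bridge', 'storm'] (min_width=18, slack=3)
Line 5: ['cat', 'mountain', 'lion', 'cup'] (min_width=21, slack=0)
Line 6: ['elephant'] (min_width=8, slack=13)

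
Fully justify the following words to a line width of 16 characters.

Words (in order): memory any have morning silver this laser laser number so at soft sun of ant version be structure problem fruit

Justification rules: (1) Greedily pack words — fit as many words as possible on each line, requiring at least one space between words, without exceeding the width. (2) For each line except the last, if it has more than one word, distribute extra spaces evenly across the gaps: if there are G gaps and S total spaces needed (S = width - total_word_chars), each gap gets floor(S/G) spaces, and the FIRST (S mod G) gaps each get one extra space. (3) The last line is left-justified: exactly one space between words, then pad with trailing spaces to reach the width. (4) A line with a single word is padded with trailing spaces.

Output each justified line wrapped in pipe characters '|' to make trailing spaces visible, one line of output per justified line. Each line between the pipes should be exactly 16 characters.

Line 1: ['memory', 'any', 'have'] (min_width=15, slack=1)
Line 2: ['morning', 'silver'] (min_width=14, slack=2)
Line 3: ['this', 'laser', 'laser'] (min_width=16, slack=0)
Line 4: ['number', 'so', 'at'] (min_width=12, slack=4)
Line 5: ['soft', 'sun', 'of', 'ant'] (min_width=15, slack=1)
Line 6: ['version', 'be'] (min_width=10, slack=6)
Line 7: ['structure'] (min_width=9, slack=7)
Line 8: ['problem', 'fruit'] (min_width=13, slack=3)

Answer: |memory  any have|
|morning   silver|
|this laser laser|
|number   so   at|
|soft  sun of ant|
|version       be|
|structure       |
|problem fruit   |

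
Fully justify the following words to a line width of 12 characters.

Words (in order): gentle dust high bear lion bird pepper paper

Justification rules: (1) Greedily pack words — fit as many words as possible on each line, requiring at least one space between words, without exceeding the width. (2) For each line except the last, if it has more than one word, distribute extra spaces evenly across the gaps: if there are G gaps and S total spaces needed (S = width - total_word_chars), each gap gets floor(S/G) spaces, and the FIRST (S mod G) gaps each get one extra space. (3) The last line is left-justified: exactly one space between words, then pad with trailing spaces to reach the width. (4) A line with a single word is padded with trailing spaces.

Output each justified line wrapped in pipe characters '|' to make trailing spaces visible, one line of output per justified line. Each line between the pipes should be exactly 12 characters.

Line 1: ['gentle', 'dust'] (min_width=11, slack=1)
Line 2: ['high', 'bear'] (min_width=9, slack=3)
Line 3: ['lion', 'bird'] (min_width=9, slack=3)
Line 4: ['pepper', 'paper'] (min_width=12, slack=0)

Answer: |gentle  dust|
|high    bear|
|lion    bird|
|pepper paper|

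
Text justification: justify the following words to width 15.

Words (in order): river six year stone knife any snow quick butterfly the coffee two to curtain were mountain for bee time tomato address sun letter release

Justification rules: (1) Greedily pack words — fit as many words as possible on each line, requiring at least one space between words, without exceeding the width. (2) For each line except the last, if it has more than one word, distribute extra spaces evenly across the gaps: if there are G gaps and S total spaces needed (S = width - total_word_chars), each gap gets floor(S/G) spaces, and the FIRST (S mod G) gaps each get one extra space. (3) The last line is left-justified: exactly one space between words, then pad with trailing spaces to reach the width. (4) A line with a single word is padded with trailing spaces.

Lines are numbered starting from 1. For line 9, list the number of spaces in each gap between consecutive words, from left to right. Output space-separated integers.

Answer: 5

Derivation:
Line 1: ['river', 'six', 'year'] (min_width=14, slack=1)
Line 2: ['stone', 'knife', 'any'] (min_width=15, slack=0)
Line 3: ['snow', 'quick'] (min_width=10, slack=5)
Line 4: ['butterfly', 'the'] (min_width=13, slack=2)
Line 5: ['coffee', 'two', 'to'] (min_width=13, slack=2)
Line 6: ['curtain', 'were'] (min_width=12, slack=3)
Line 7: ['mountain', 'for'] (min_width=12, slack=3)
Line 8: ['bee', 'time', 'tomato'] (min_width=15, slack=0)
Line 9: ['address', 'sun'] (min_width=11, slack=4)
Line 10: ['letter', 'release'] (min_width=14, slack=1)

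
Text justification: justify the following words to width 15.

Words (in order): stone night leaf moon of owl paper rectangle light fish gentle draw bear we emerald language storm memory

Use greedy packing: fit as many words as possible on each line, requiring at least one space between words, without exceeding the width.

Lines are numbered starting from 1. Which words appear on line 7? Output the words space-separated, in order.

Line 1: ['stone', 'night'] (min_width=11, slack=4)
Line 2: ['leaf', 'moon', 'of'] (min_width=12, slack=3)
Line 3: ['owl', 'paper'] (min_width=9, slack=6)
Line 4: ['rectangle', 'light'] (min_width=15, slack=0)
Line 5: ['fish', 'gentle'] (min_width=11, slack=4)
Line 6: ['draw', 'bear', 'we'] (min_width=12, slack=3)
Line 7: ['emerald'] (min_width=7, slack=8)
Line 8: ['language', 'storm'] (min_width=14, slack=1)
Line 9: ['memory'] (min_width=6, slack=9)

Answer: emerald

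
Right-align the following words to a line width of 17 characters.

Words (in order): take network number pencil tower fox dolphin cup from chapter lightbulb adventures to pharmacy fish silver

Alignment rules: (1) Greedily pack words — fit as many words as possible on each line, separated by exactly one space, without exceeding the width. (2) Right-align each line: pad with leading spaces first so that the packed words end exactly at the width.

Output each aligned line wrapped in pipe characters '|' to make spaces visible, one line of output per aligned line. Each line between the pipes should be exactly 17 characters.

Line 1: ['take', 'network'] (min_width=12, slack=5)
Line 2: ['number', 'pencil'] (min_width=13, slack=4)
Line 3: ['tower', 'fox', 'dolphin'] (min_width=17, slack=0)
Line 4: ['cup', 'from', 'chapter'] (min_width=16, slack=1)
Line 5: ['lightbulb'] (min_width=9, slack=8)
Line 6: ['adventures', 'to'] (min_width=13, slack=4)
Line 7: ['pharmacy', 'fish'] (min_width=13, slack=4)
Line 8: ['silver'] (min_width=6, slack=11)

Answer: |     take network|
|    number pencil|
|tower fox dolphin|
| cup from chapter|
|        lightbulb|
|    adventures to|
|    pharmacy fish|
|           silver|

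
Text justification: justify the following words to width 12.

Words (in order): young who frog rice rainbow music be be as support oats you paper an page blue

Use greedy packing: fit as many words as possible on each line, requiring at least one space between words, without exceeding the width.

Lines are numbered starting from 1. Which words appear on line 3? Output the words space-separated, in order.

Line 1: ['young', 'who'] (min_width=9, slack=3)
Line 2: ['frog', 'rice'] (min_width=9, slack=3)
Line 3: ['rainbow'] (min_width=7, slack=5)
Line 4: ['music', 'be', 'be'] (min_width=11, slack=1)
Line 5: ['as', 'support'] (min_width=10, slack=2)
Line 6: ['oats', 'you'] (min_width=8, slack=4)
Line 7: ['paper', 'an'] (min_width=8, slack=4)
Line 8: ['page', 'blue'] (min_width=9, slack=3)

Answer: rainbow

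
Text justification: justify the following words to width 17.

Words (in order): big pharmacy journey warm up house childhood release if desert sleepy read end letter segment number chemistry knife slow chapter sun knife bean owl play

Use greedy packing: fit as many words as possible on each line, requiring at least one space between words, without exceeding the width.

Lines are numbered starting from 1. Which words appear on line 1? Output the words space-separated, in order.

Line 1: ['big', 'pharmacy'] (min_width=12, slack=5)
Line 2: ['journey', 'warm', 'up'] (min_width=15, slack=2)
Line 3: ['house', 'childhood'] (min_width=15, slack=2)
Line 4: ['release', 'if', 'desert'] (min_width=17, slack=0)
Line 5: ['sleepy', 'read', 'end'] (min_width=15, slack=2)
Line 6: ['letter', 'segment'] (min_width=14, slack=3)
Line 7: ['number', 'chemistry'] (min_width=16, slack=1)
Line 8: ['knife', 'slow'] (min_width=10, slack=7)
Line 9: ['chapter', 'sun', 'knife'] (min_width=17, slack=0)
Line 10: ['bean', 'owl', 'play'] (min_width=13, slack=4)

Answer: big pharmacy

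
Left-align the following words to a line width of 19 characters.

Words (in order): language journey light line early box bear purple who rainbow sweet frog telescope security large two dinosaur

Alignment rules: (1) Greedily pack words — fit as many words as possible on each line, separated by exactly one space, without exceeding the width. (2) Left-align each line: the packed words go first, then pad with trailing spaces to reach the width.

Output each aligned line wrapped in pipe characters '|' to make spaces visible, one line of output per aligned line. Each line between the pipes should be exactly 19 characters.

Line 1: ['language', 'journey'] (min_width=16, slack=3)
Line 2: ['light', 'line', 'early'] (min_width=16, slack=3)
Line 3: ['box', 'bear', 'purple', 'who'] (min_width=19, slack=0)
Line 4: ['rainbow', 'sweet', 'frog'] (min_width=18, slack=1)
Line 5: ['telescope', 'security'] (min_width=18, slack=1)
Line 6: ['large', 'two', 'dinosaur'] (min_width=18, slack=1)

Answer: |language journey   |
|light line early   |
|box bear purple who|
|rainbow sweet frog |
|telescope security |
|large two dinosaur |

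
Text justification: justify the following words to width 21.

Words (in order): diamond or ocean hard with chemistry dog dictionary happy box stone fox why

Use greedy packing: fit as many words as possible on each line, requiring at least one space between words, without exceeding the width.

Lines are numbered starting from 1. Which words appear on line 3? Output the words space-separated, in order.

Answer: dictionary happy box

Derivation:
Line 1: ['diamond', 'or', 'ocean', 'hard'] (min_width=21, slack=0)
Line 2: ['with', 'chemistry', 'dog'] (min_width=18, slack=3)
Line 3: ['dictionary', 'happy', 'box'] (min_width=20, slack=1)
Line 4: ['stone', 'fox', 'why'] (min_width=13, slack=8)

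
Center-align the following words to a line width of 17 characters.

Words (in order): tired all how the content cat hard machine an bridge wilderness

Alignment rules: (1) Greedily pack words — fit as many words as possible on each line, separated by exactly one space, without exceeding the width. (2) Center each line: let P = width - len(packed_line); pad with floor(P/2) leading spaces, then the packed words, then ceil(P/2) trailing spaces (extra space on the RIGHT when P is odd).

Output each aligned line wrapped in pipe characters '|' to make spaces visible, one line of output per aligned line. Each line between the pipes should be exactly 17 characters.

Answer: |tired all how the|
|content cat hard |
|machine an bridge|
|   wilderness    |

Derivation:
Line 1: ['tired', 'all', 'how', 'the'] (min_width=17, slack=0)
Line 2: ['content', 'cat', 'hard'] (min_width=16, slack=1)
Line 3: ['machine', 'an', 'bridge'] (min_width=17, slack=0)
Line 4: ['wilderness'] (min_width=10, slack=7)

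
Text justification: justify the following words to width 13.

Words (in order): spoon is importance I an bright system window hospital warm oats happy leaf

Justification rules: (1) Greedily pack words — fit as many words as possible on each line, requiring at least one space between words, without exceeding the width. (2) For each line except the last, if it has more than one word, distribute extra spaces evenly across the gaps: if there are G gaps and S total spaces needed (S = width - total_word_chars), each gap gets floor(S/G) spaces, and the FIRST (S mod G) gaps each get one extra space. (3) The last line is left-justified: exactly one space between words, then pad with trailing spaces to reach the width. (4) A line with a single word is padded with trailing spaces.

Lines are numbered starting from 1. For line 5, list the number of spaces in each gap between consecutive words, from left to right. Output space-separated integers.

Answer: 1

Derivation:
Line 1: ['spoon', 'is'] (min_width=8, slack=5)
Line 2: ['importance', 'I'] (min_width=12, slack=1)
Line 3: ['an', 'bright'] (min_width=9, slack=4)
Line 4: ['system', 'window'] (min_width=13, slack=0)
Line 5: ['hospital', 'warm'] (min_width=13, slack=0)
Line 6: ['oats', 'happy'] (min_width=10, slack=3)
Line 7: ['leaf'] (min_width=4, slack=9)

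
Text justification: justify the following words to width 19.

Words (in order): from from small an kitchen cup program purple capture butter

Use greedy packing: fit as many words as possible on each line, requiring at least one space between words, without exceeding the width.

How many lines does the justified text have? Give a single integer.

Line 1: ['from', 'from', 'small', 'an'] (min_width=18, slack=1)
Line 2: ['kitchen', 'cup', 'program'] (min_width=19, slack=0)
Line 3: ['purple', 'capture'] (min_width=14, slack=5)
Line 4: ['butter'] (min_width=6, slack=13)
Total lines: 4

Answer: 4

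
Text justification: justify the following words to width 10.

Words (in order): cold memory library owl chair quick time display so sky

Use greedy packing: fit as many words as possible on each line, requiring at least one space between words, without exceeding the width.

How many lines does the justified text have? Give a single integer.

Line 1: ['cold'] (min_width=4, slack=6)
Line 2: ['memory'] (min_width=6, slack=4)
Line 3: ['library'] (min_width=7, slack=3)
Line 4: ['owl', 'chair'] (min_width=9, slack=1)
Line 5: ['quick', 'time'] (min_width=10, slack=0)
Line 6: ['display', 'so'] (min_width=10, slack=0)
Line 7: ['sky'] (min_width=3, slack=7)
Total lines: 7

Answer: 7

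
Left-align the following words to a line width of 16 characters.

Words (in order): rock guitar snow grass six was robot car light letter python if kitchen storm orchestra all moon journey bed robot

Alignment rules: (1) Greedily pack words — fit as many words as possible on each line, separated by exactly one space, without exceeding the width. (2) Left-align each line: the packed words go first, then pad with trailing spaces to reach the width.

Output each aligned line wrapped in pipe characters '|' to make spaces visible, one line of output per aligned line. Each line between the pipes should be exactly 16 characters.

Line 1: ['rock', 'guitar', 'snow'] (min_width=16, slack=0)
Line 2: ['grass', 'six', 'was'] (min_width=13, slack=3)
Line 3: ['robot', 'car', 'light'] (min_width=15, slack=1)
Line 4: ['letter', 'python', 'if'] (min_width=16, slack=0)
Line 5: ['kitchen', 'storm'] (min_width=13, slack=3)
Line 6: ['orchestra', 'all'] (min_width=13, slack=3)
Line 7: ['moon', 'journey', 'bed'] (min_width=16, slack=0)
Line 8: ['robot'] (min_width=5, slack=11)

Answer: |rock guitar snow|
|grass six was   |
|robot car light |
|letter python if|
|kitchen storm   |
|orchestra all   |
|moon journey bed|
|robot           |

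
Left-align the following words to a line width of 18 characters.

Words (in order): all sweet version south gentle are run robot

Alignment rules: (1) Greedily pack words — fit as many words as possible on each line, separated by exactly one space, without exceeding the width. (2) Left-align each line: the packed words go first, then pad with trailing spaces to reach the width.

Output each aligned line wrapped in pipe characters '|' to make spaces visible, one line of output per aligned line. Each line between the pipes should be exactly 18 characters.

Answer: |all sweet version |
|south gentle are  |
|run robot         |

Derivation:
Line 1: ['all', 'sweet', 'version'] (min_width=17, slack=1)
Line 2: ['south', 'gentle', 'are'] (min_width=16, slack=2)
Line 3: ['run', 'robot'] (min_width=9, slack=9)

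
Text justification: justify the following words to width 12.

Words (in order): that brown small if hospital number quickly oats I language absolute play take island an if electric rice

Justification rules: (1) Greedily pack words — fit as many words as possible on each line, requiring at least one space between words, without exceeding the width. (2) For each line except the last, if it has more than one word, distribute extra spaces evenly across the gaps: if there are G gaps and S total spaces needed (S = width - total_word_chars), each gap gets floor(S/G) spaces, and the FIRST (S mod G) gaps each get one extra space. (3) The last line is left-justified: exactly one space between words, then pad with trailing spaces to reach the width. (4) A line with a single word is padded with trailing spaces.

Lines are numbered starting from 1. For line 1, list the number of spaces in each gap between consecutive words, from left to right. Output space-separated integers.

Answer: 3

Derivation:
Line 1: ['that', 'brown'] (min_width=10, slack=2)
Line 2: ['small', 'if'] (min_width=8, slack=4)
Line 3: ['hospital'] (min_width=8, slack=4)
Line 4: ['number'] (min_width=6, slack=6)
Line 5: ['quickly', 'oats'] (min_width=12, slack=0)
Line 6: ['I', 'language'] (min_width=10, slack=2)
Line 7: ['absolute'] (min_width=8, slack=4)
Line 8: ['play', 'take'] (min_width=9, slack=3)
Line 9: ['island', 'an', 'if'] (min_width=12, slack=0)
Line 10: ['electric'] (min_width=8, slack=4)
Line 11: ['rice'] (min_width=4, slack=8)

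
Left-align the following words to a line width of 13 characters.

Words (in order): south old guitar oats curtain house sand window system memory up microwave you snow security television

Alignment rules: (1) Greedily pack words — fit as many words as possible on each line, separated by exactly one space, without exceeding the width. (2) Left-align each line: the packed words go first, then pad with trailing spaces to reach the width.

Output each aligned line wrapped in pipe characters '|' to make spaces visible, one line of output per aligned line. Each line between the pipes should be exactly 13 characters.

Line 1: ['south', 'old'] (min_width=9, slack=4)
Line 2: ['guitar', 'oats'] (min_width=11, slack=2)
Line 3: ['curtain', 'house'] (min_width=13, slack=0)
Line 4: ['sand', 'window'] (min_width=11, slack=2)
Line 5: ['system', 'memory'] (min_width=13, slack=0)
Line 6: ['up', 'microwave'] (min_width=12, slack=1)
Line 7: ['you', 'snow'] (min_width=8, slack=5)
Line 8: ['security'] (min_width=8, slack=5)
Line 9: ['television'] (min_width=10, slack=3)

Answer: |south old    |
|guitar oats  |
|curtain house|
|sand window  |
|system memory|
|up microwave |
|you snow     |
|security     |
|television   |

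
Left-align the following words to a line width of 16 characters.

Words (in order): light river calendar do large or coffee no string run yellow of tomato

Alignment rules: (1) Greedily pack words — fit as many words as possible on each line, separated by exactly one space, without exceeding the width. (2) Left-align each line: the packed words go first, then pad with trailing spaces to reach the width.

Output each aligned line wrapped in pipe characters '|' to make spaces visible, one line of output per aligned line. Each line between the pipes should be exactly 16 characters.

Answer: |light river     |
|calendar do     |
|large or coffee |
|no string run   |
|yellow of tomato|

Derivation:
Line 1: ['light', 'river'] (min_width=11, slack=5)
Line 2: ['calendar', 'do'] (min_width=11, slack=5)
Line 3: ['large', 'or', 'coffee'] (min_width=15, slack=1)
Line 4: ['no', 'string', 'run'] (min_width=13, slack=3)
Line 5: ['yellow', 'of', 'tomato'] (min_width=16, slack=0)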